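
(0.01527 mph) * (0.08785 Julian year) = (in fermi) 1 mph = 0.44704 m/s, so 0.01527 mph = 0.01527 * 0.44704 = 0.0068263008 m/s. 1 Julian year = 31557600 s, so 0.08785 Julian year = 0.08785 * 31557600 = 2772335.2 s. Combine: 0.0068263008 m/s * 2772335.2 s = 18924.794 m. 1 fermi = 1e-15 m, so 18924.794 m = 18924.794 / 1e-15 = 1.8924794e+19 fermi ≈ 1.892e+19 fermi (4 s.f.). Final answer: 1.892e+19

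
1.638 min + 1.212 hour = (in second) 1 min = 60 s, so 1.638 min = 1.638 * 60 = 98.28 s. 1 hour = 3600 s, so 1.212 hour = 1.212 * 3600 = 4363.2 s. Sum: 98.28 + 4363.2 = 4461.48 s. 4461.48 s = 4461.48 second ≈ 4461 second (4 s.f.). Final answer: 4461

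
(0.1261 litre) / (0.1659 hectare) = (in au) 5.081e-19. Check: 1 litre = 0.001 m^3, so 0.1261 litre = 0.1261 * 0.001 = 0.0001261 m^3. 1 hectare = 10000 m^2, so 0.1659 hectare = 0.1659 * 10000 = 1659 m^2. Combine: 0.0001261 m^3 / 1659 m^2 = 7.6009644e-08 m. 1 au = 1.4959787e+11 m, so 7.6009644e-08 m = 7.6009644e-08 / 1.4959787e+11 = 5.0809309e-19 au ≈ 5.081e-19 au (4 s.f.).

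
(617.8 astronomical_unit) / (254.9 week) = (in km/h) 2.158e+06. Check: 1 astronomical_unit = 1.4959787e+11 m, so 617.8 astronomical_unit = 617.8 * 1.4959787e+11 = 9.2421565e+13 m. 1 week = 604800 s, so 254.9 week = 254.9 * 604800 = 1.5416352e+08 s. Combine: 9.2421565e+13 m / 1.5416352e+08 s = 599503.47 m/s. 1 km/h = 0.27777778 m/s, so 599503.47 m/s = 599503.47 / 0.27777778 = 2158212.5 km/h ≈ 2.158e+06 km/h (4 s.f.).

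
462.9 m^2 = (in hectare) 1 hectare = 10000 m^2, so 462.9 m^2 = 462.9 / 10000 = 0.04629 hectare. Final answer: 0.04629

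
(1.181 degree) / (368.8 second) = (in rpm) 0.0005337. Check: 1 degree = 0.017453293 rad, so 1.181 degree = 1.181 * 0.017453293 = 0.020612338 rad. 368.8 second = 368.8 s. Combine: 0.020612338 rad / 368.8 s = 5.5890289e-05 rad/s. 1 rpm = 0.10471976 rad/s, so 5.5890289e-05 rad/s = 5.5890289e-05 / 0.10471976 = 0.00053371294 rpm ≈ 0.0005337 rpm (4 s.f.).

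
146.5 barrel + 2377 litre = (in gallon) 6781. Check: 1 barrel = 0.15898729 m^3, so 146.5 barrel = 146.5 * 0.15898729 = 23.291639 m^3. 1 litre = 0.001 m^3, so 2377 litre = 2377 * 0.001 = 2.377 m^3. Sum: 23.291639 + 2.377 = 25.668639 m^3. 1 gallon = 0.0037854118 m^3, so 25.668639 m^3 = 25.668639 / 0.0037854118 = 6780.937 gallon ≈ 6781 gallon (4 s.f.).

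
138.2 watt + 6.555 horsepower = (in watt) 138.2 watt = 138.2 W. 1 horsepower = 745.69987 W, so 6.555 horsepower = 6.555 * 745.69987 = 4888.0627 W. Sum: 138.2 + 4888.0627 = 5026.2627 W. 5026.2627 W = 5026.2627 watt ≈ 5026 watt (4 s.f.). Final answer: 5026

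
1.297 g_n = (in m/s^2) 12.72. Check: 1 g_n = 9.80665 m/s^2, so 1.297 g_n = 1.297 * 9.80665 = 12.719225 m/s^2. Result: 12.719225 m/s^2 ≈ 12.72 m/s^2 (4 s.f.).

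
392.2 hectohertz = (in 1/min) 1 hectohertz = 100 Hz, so 392.2 hectohertz = 392.2 * 100 = 39220 Hz. 1 1/min = 0.016666667 Hz, so 39220 Hz = 39220 / 0.016666667 = 2353200 1/min ≈ 2.353e+06 1/min (4 s.f.). Final answer: 2.353e+06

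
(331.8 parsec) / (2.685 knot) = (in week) 1.226e+13. Check: 1 parsec = 3.0856776e+16 m, so 331.8 parsec = 331.8 * 3.0856776e+16 = 1.0238278e+19 m. 1 knot = 0.51444444 m/s, so 2.685 knot = 2.685 * 0.51444444 = 1.3812833 m/s. Combine: 1.0238278e+19 m / 1.3812833 m/s = 7.4121492e+18 s. 1 week = 604800 s, so 7.4121492e+18 s = 7.4121492e+18 / 604800 = 1.2255538e+13 week ≈ 1.226e+13 week (4 s.f.).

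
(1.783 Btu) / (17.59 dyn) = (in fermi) 1.069e+22. Check: 1 Btu = 1055.0559 J, so 1.783 Btu = 1.783 * 1055.0559 = 1881.1646 J. 1 dyn = 1e-05 N, so 17.59 dyn = 17.59 * 1e-05 = 0.0001759 N. Combine: 1881.1646 J / 0.0001759 N = 10694512 m. 1 fermi = 1e-15 m, so 10694512 m = 10694512 / 1e-15 = 1.0694512e+22 fermi ≈ 1.069e+22 fermi (4 s.f.).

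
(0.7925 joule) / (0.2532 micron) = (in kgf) 0.7925 joule = 0.7925 J. 1 micron = 1e-06 m, so 0.2532 micron = 0.2532 * 1e-06 = 2.532e-07 m. Combine: 0.7925 J / 2.532e-07 m = 3129936.8 N. 1 kgf = 9.80665 N, so 3129936.8 N = 3129936.8 / 9.80665 = 319164.73 kgf ≈ 3.192e+05 kgf (4 s.f.). Final answer: 3.192e+05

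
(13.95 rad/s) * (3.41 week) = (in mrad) 13.95 rad/s is already in rad/s. 1 week = 604800 s, so 3.41 week = 3.41 * 604800 = 2062368 s. Combine: 13.95 rad/s * 2062368 s = 28770034 rad. 1 mrad = 0.001 rad, so 28770034 rad = 28770034 / 0.001 = 2.8770034e+10 mrad ≈ 2.877e+10 mrad (4 s.f.). Final answer: 2.877e+10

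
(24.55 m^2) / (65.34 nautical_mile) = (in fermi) 2.029e+11. Check: 24.55 m^2 is already in m^2. 1 nautical_mile = 1852 m, so 65.34 nautical_mile = 65.34 * 1852 = 121009.68 m. Combine: 24.55 m^2 / 121009.68 m = 0.00020287633 m. 1 fermi = 1e-15 m, so 0.00020287633 m = 0.00020287633 / 1e-15 = 2.0287633e+11 fermi ≈ 2.029e+11 fermi (4 s.f.).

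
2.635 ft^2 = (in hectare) 1 ft^2 = 0.09290304 m^2, so 2.635 ft^2 = 2.635 * 0.09290304 = 0.24479951 m^2. 1 hectare = 10000 m^2, so 0.24479951 m^2 = 0.24479951 / 10000 = 2.4479951e-05 hectare ≈ 2.448e-05 hectare (4 s.f.). Final answer: 2.448e-05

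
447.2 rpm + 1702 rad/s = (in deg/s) 1.002e+05. Check: 1 rpm = 0.10471976 rad/s, so 447.2 rpm = 447.2 * 0.10471976 = 46.830674 rad/s. 1702 rad/s is already in rad/s. Sum: 46.830674 + 1702 = 1748.8307 rad/s. 1 deg/s = 0.017453293 rad/s, so 1748.8307 rad/s = 1748.8307 / 0.017453293 = 100200.62 deg/s ≈ 1.002e+05 deg/s (4 s.f.).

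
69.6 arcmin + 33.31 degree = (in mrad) 1 arcmin = 0.00029088821 rad, so 69.6 arcmin = 69.6 * 0.00029088821 = 0.020245819 rad. 1 degree = 0.017453293 rad, so 33.31 degree = 33.31 * 0.017453293 = 0.58136917 rad. Sum: 0.020245819 + 0.58136917 = 0.60161499 rad. 1 mrad = 0.001 rad, so 0.60161499 rad = 0.60161499 / 0.001 = 601.61499 mrad ≈ 601.6 mrad (4 s.f.). Final answer: 601.6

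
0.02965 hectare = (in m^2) 296.5. Check: 1 hectare = 10000 m^2, so 0.02965 hectare = 0.02965 * 10000 = 296.5 m^2. Result: 296.5 m^2.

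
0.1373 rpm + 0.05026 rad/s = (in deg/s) 3.703. Check: 1 rpm = 0.10471976 rad/s, so 0.1373 rpm = 0.1373 * 0.10471976 = 0.014378022 rad/s. 0.05026 rad/s is already in rad/s. Sum: 0.014378022 + 0.05026 = 0.064638022 rad/s. 1 deg/s = 0.017453293 rad/s, so 0.064638022 rad/s = 0.064638022 / 0.017453293 = 3.7034859 deg/s ≈ 3.703 deg/s (4 s.f.).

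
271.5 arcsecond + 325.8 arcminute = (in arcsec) 1.982e+04. Check: 1 arcsecond = 4.8481368e-06 rad, so 271.5 arcsecond = 271.5 * 4.8481368e-06 = 0.0013162691 rad. 1 arcminute = 0.00029088821 rad, so 325.8 arcminute = 325.8 * 0.00029088821 = 0.094771378 rad. Sum: 0.0013162691 + 0.094771378 = 0.096087648 rad. 1 arcsec = 4.8481368e-06 rad, so 0.096087648 rad = 0.096087648 / 4.8481368e-06 = 19819.5 arcsec ≈ 1.982e+04 arcsec (4 s.f.).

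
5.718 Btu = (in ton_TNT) 1.442e-06. Check: 1 Btu = 1055.0559 J, so 5.718 Btu = 5.718 * 1055.0559 = 6032.8094 J. 1 ton_TNT = 4.184e+09 J, so 6032.8094 J = 6032.8094 / 4.184e+09 = 1.441876e-06 ton_TNT ≈ 1.442e-06 ton_TNT (4 s.f.).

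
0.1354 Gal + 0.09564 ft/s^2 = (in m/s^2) 0.03051. Check: 1 Gal = 0.01 m/s^2, so 0.1354 Gal = 0.1354 * 0.01 = 0.001354 m/s^2. 1 ft/s^2 = 0.3048 m/s^2, so 0.09564 ft/s^2 = 0.09564 * 0.3048 = 0.029151072 m/s^2. Sum: 0.001354 + 0.029151072 = 0.030505072 m/s^2. Result: 0.030505072 m/s^2 ≈ 0.03051 m/s^2 (4 s.f.).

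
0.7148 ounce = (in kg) 1 ounce = 0.028349523 kg, so 0.7148 ounce = 0.7148 * 0.028349523 = 0.020264239 kg. Result: 0.020264239 kg ≈ 0.02026 kg (4 s.f.). Final answer: 0.02026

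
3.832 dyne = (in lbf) 1 dyne = 1e-05 N, so 3.832 dyne = 3.832 * 1e-05 = 3.832e-05 N. 1 lbf = 4.4482216 N, so 3.832e-05 N = 3.832e-05 / 4.4482216 = 8.6146787e-06 lbf ≈ 8.615e-06 lbf (4 s.f.). Final answer: 8.615e-06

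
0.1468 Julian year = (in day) 1 Julian year = 31557600 s, so 0.1468 Julian year = 0.1468 * 31557600 = 4632655.7 s. 1 day = 86400 s, so 4632655.7 s = 4632655.7 / 86400 = 53.6187 day ≈ 53.62 day (4 s.f.). Final answer: 53.62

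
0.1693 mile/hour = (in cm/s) 1 mile/hour = 0.44704 m/s, so 0.1693 mile/hour = 0.1693 * 0.44704 = 0.075683872 m/s. 1 cm/s = 0.01 m/s, so 0.075683872 m/s = 0.075683872 / 0.01 = 7.5683872 cm/s ≈ 7.568 cm/s (4 s.f.). Final answer: 7.568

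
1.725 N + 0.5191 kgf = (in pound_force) 1.725 N is already in N. 1 kgf = 9.80665 N, so 0.5191 kgf = 0.5191 * 9.80665 = 5.090632 N. Sum: 1.725 + 5.090632 = 6.815632 N. 1 pound_force = 4.4482216 N, so 6.815632 N = 6.815632 / 4.4482216 = 1.532215 pound_force ≈ 1.532 pound_force (4 s.f.). Final answer: 1.532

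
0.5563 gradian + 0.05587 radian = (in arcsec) 1.333e+04. Check: 1 gradian = 0.015707963 rad, so 0.5563 gradian = 0.5563 * 0.015707963 = 0.00873834 rad. 0.05587 radian = 0.05587 rad. Sum: 0.00873834 + 0.05587 = 0.06460834 rad. 1 arcsec = 4.8481368e-06 rad, so 0.06460834 rad = 0.06460834 / 4.8481368e-06 = 13326.427 arcsec ≈ 1.333e+04 arcsec (4 s.f.).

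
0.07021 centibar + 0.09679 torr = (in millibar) 1 centibar = 1000 Pa, so 0.07021 centibar = 0.07021 * 1000 = 70.21 Pa. 1 torr = 133.32237 Pa, so 0.09679 torr = 0.09679 * 133.32237 = 12.904272 Pa. Sum: 70.21 + 12.904272 = 83.114272 Pa. 1 millibar = 100 Pa, so 83.114272 Pa = 83.114272 / 100 = 0.83114272 millibar ≈ 0.8311 millibar (4 s.f.). Final answer: 0.8311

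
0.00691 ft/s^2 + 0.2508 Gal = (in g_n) 0.0004705. Check: 1 ft/s^2 = 0.3048 m/s^2, so 0.00691 ft/s^2 = 0.00691 * 0.3048 = 0.002106168 m/s^2. 1 Gal = 0.01 m/s^2, so 0.2508 Gal = 0.2508 * 0.01 = 0.002508 m/s^2. Sum: 0.002106168 + 0.002508 = 0.004614168 m/s^2. 1 g_n = 9.80665 m/s^2, so 0.004614168 m/s^2 = 0.004614168 / 9.80665 = 0.00047051419 g_n ≈ 0.0004705 g_n (4 s.f.).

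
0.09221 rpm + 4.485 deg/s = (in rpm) 1 rpm = 0.10471976 rad/s, so 0.09221 rpm = 0.09221 * 0.10471976 = 0.0096562086 rad/s. 1 deg/s = 0.017453293 rad/s, so 4.485 deg/s = 4.485 * 0.017453293 = 0.078278017 rad/s. Sum: 0.0096562086 + 0.078278017 = 0.087934226 rad/s. 1 rpm = 0.10471976 rad/s, so 0.087934226 rad/s = 0.087934226 / 0.10471976 = 0.83971 rpm ≈ 0.8397 rpm (4 s.f.). Final answer: 0.8397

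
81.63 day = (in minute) 1.175e+05. Check: 1 day = 86400 s, so 81.63 day = 81.63 * 86400 = 7052832 s. 1 minute = 60 s, so 7052832 s = 7052832 / 60 = 117547.2 minute ≈ 1.175e+05 minute (4 s.f.).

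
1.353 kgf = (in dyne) 1 kgf = 9.80665 N, so 1.353 kgf = 1.353 * 9.80665 = 13.268397 N. 1 dyne = 1e-05 N, so 13.268397 N = 13.268397 / 1e-05 = 1326839.7 dyne ≈ 1.327e+06 dyne (4 s.f.). Final answer: 1.327e+06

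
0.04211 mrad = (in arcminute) 0.1448. Check: 1 mrad = 0.001 rad, so 0.04211 mrad = 0.04211 * 0.001 = 4.211e-05 rad. 1 arcminute = 0.00029088821 rad, so 4.211e-05 rad = 4.211e-05 / 0.00029088821 = 0.14476352 arcminute ≈ 0.1448 arcminute (4 s.f.).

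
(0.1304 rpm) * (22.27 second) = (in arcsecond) 1 rpm = 0.10471976 rad/s, so 0.1304 rpm = 0.1304 * 0.10471976 = 0.013655456 rad/s. 22.27 second = 22.27 s. Combine: 0.013655456 rad/s * 22.27 s = 0.30410701 rad. 1 arcsecond = 4.8481368e-06 rad, so 0.30410701 rad = 0.30410701 / 4.8481368e-06 = 62726.573 arcsecond ≈ 6.273e+04 arcsecond (4 s.f.). Final answer: 6.273e+04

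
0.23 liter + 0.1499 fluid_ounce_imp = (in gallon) 0.06188. Check: 1 liter = 0.001 m^3, so 0.23 liter = 0.23 * 0.001 = 0.00023 m^3. 1 fluid_ounce_imp = 2.8413063e-05 m^3, so 0.1499 fluid_ounce_imp = 0.1499 * 2.8413063e-05 = 4.2591181e-06 m^3. Sum: 0.00023 + 4.2591181e-06 = 0.00023425912 m^3. 1 gallon = 0.0037854118 m^3, so 0.00023425912 m^3 = 0.00023425912 / 0.0037854118 = 0.061884712 gallon ≈ 0.06188 gallon (4 s.f.).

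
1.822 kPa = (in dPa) 1 kPa = 1000 Pa, so 1.822 kPa = 1.822 * 1000 = 1822 Pa. 1 dPa = 0.1 Pa, so 1822 Pa = 1822 / 0.1 = 18220 dPa ≈ 1.822e+04 dPa (4 s.f.). Final answer: 1.822e+04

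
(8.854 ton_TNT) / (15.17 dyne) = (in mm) 2.442e+17. Check: 1 ton_TNT = 4.184e+09 J, so 8.854 ton_TNT = 8.854 * 4.184e+09 = 3.7045136e+10 J. 1 dyne = 1e-05 N, so 15.17 dyne = 15.17 * 1e-05 = 0.0001517 N. Combine: 3.7045136e+10 J / 0.0001517 N = 2.4419997e+14 m. 1 mm = 0.001 m, so 2.4419997e+14 m = 2.4419997e+14 / 0.001 = 2.4419997e+17 mm ≈ 2.442e+17 mm (4 s.f.).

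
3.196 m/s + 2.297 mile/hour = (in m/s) 4.223. Check: 3.196 m/s is already in m/s. 1 mile/hour = 0.44704 m/s, so 2.297 mile/hour = 2.297 * 0.44704 = 1.0268509 m/s. Sum: 3.196 + 1.0268509 = 4.2228509 m/s. Result: 4.2228509 m/s ≈ 4.223 m/s (4 s.f.).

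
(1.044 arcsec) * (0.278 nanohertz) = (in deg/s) 1 arcsec = 4.8481368e-06 rad, so 1.044 arcsec = 1.044 * 4.8481368e-06 = 5.0614548e-06 rad. 1 nanohertz = 1e-09 Hz, so 0.278 nanohertz = 0.278 * 1e-09 = 2.78e-10 Hz. Combine: 5.0614548e-06 rad * 2.78e-10 Hz = 1.4070844e-15 rad/s. 1 deg/s = 0.017453293 rad/s, so 1.4070844e-15 rad/s = 1.4070844e-15 / 0.017453293 = 8.062e-14 deg/s. Final answer: 8.062e-14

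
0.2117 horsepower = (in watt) 157.9. Check: 1 horsepower = 745.69987 W, so 0.2117 horsepower = 0.2117 * 745.69987 = 157.86466 W. 157.86466 W = 157.86466 watt ≈ 157.9 watt (4 s.f.).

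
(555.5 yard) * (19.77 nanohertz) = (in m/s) 1 yard = 0.9144 m, so 555.5 yard = 555.5 * 0.9144 = 507.9492 m. 1 nanohertz = 1e-09 Hz, so 19.77 nanohertz = 19.77 * 1e-09 = 1.977e-08 Hz. Combine: 507.9492 m * 1.977e-08 Hz = 1.0042156e-05 m/s. Result: 1.0042156e-05 m/s ≈ 1.004e-05 m/s (4 s.f.). Final answer: 1.004e-05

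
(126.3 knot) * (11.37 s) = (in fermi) 7.388e+17. Check: 1 knot = 0.51444444 m/s, so 126.3 knot = 126.3 * 0.51444444 = 64.974333 m/s. 11.37 s is already in s. Combine: 64.974333 m/s * 11.37 s = 738.75817 m. 1 fermi = 1e-15 m, so 738.75817 m = 738.75817 / 1e-15 = 7.3875817e+17 fermi ≈ 7.388e+17 fermi (4 s.f.).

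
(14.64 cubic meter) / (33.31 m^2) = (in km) 14.64 cubic meter = 14.64 m^3. 33.31 m^2 is already in m^2. Combine: 14.64 m^3 / 33.31 m^2 = 0.43950766 m. 1 km = 1000 m, so 0.43950766 m = 0.43950766 / 1000 = 0.00043950766 km ≈ 0.0004395 km (4 s.f.). Final answer: 0.0004395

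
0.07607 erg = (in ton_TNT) 1.818e-18. Check: 1 erg = 1e-07 J, so 0.07607 erg = 0.07607 * 1e-07 = 7.607e-09 J. 1 ton_TNT = 4.184e+09 J, so 7.607e-09 J = 7.607e-09 / 4.184e+09 = 1.8181166e-18 ton_TNT ≈ 1.818e-18 ton_TNT (4 s.f.).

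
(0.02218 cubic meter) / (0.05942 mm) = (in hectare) 0.03733. Check: 0.02218 cubic meter = 0.02218 m^3. 1 mm = 0.001 m, so 0.05942 mm = 0.05942 * 0.001 = 5.942e-05 m. Combine: 0.02218 m^3 / 5.942e-05 m = 373.27499 m^2. 1 hectare = 10000 m^2, so 373.27499 m^2 = 373.27499 / 10000 = 0.037327499 hectare ≈ 0.03733 hectare (4 s.f.).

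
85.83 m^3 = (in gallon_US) 2.267e+04. Check: 1 gallon_US = 0.0037854118 m^3, so 85.83 m^3 = 85.83 / 0.0037854118 = 22673.887 gallon_US ≈ 2.267e+04 gallon_US (4 s.f.).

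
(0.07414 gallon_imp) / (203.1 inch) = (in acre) 1.614e-08. Check: 1 gallon_imp = 0.00454609 m^3, so 0.07414 gallon_imp = 0.07414 * 0.00454609 = 0.00033704711 m^3. 1 inch = 0.0254 m, so 203.1 inch = 203.1 * 0.0254 = 5.15874 m. Combine: 0.00033704711 m^3 / 5.15874 m = 6.5335162e-05 m^2. 1 acre = 4046.8564 m^2, so 6.5335162e-05 m^2 = 6.5335162e-05 / 4046.8564 = 1.614467e-08 acre ≈ 1.614e-08 acre (4 s.f.).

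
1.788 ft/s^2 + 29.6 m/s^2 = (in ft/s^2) 98.9. Check: 1 ft/s^2 = 0.3048 m/s^2, so 1.788 ft/s^2 = 1.788 * 0.3048 = 0.5449824 m/s^2. 29.6 m/s^2 is already in m/s^2. Sum: 0.5449824 + 29.6 = 30.144982 m/s^2. 1 ft/s^2 = 0.3048 m/s^2, so 30.144982 m/s^2 = 30.144982 / 0.3048 = 98.900861 ft/s^2 ≈ 98.9 ft/s^2 (4 s.f.).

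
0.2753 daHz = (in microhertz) 2.753e+06. Check: 1 daHz = 10 Hz, so 0.2753 daHz = 0.2753 * 10 = 2.753 Hz. 1 microhertz = 1e-06 Hz, so 2.753 Hz = 2.753 / 1e-06 = 2753000 microhertz ≈ 2.753e+06 microhertz (4 s.f.).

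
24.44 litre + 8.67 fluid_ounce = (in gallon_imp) 5.432. Check: 1 litre = 0.001 m^3, so 24.44 litre = 24.44 * 0.001 = 0.02444 m^3. 1 fluid_ounce = 2.957353e-05 m^3, so 8.67 fluid_ounce = 8.67 * 2.957353e-05 = 0.0002564025 m^3. Sum: 0.02444 + 0.0002564025 = 0.024696403 m^3. 1 gallon_imp = 0.00454609 m^3, so 0.024696403 m^3 = 0.024696403 / 0.00454609 = 5.4324491 gallon_imp ≈ 5.432 gallon_imp (4 s.f.).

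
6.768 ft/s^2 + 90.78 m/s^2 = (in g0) 9.467. Check: 1 ft/s^2 = 0.3048 m/s^2, so 6.768 ft/s^2 = 6.768 * 0.3048 = 2.0628864 m/s^2. 90.78 m/s^2 is already in m/s^2. Sum: 2.0628864 + 90.78 = 92.842886 m/s^2. 1 g0 = 9.80665 m/s^2, so 92.842886 m/s^2 = 92.842886 / 9.80665 = 9.4673397 g0 ≈ 9.467 g0 (4 s.f.).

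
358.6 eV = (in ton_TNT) 1.373e-26. Check: 1 eV = 1.6021766e-19 J, so 358.6 eV = 358.6 * 1.6021766e-19 = 5.7454054e-17 J. 1 ton_TNT = 4.184e+09 J, so 5.7454054e-17 J = 5.7454054e-17 / 4.184e+09 = 1.3731848e-26 ton_TNT ≈ 1.373e-26 ton_TNT (4 s.f.).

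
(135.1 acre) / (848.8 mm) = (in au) 4.306e-06. Check: 1 acre = 4046.8564 m^2, so 135.1 acre = 135.1 * 4046.8564 = 546730.3 m^2. 1 mm = 0.001 m, so 848.8 mm = 848.8 * 0.001 = 0.8488 m. Combine: 546730.3 m^2 / 0.8488 m = 644121.47 m. 1 au = 1.4959787e+11 m, so 644121.47 m = 644121.47 / 1.4959787e+11 = 4.3056861e-06 au ≈ 4.306e-06 au (4 s.f.).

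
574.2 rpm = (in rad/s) 60.13. Check: 1 rpm = 0.10471976 rad/s, so 574.2 rpm = 574.2 * 0.10471976 = 60.130083 rad/s. Result: 60.130083 rad/s ≈ 60.13 rad/s (4 s.f.).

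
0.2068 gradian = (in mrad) 3.248. Check: 1 gradian = 0.015707963 rad, so 0.2068 gradian = 0.2068 * 0.015707963 = 0.0032484068 rad. 1 mrad = 0.001 rad, so 0.0032484068 rad = 0.0032484068 / 0.001 = 3.2484068 mrad ≈ 3.248 mrad (4 s.f.).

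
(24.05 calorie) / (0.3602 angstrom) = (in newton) 1 calorie = 4.184 J, so 24.05 calorie = 24.05 * 4.184 = 100.6252 J. 1 angstrom = 1e-10 m, so 0.3602 angstrom = 0.3602 * 1e-10 = 3.602e-11 m. Combine: 100.6252 J / 3.602e-11 m = 2.7935924e+12 N. 2.7935924e+12 N = 2.7935924e+12 newton ≈ 2.794e+12 newton (4 s.f.). Final answer: 2.794e+12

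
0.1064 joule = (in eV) 6.641e+17. Check: 0.1064 joule = 0.1064 J. 1 eV = 1.6021766e-19 J, so 0.1064 J = 0.1064 / 1.6021766e-19 = 6.6409657e+17 eV ≈ 6.641e+17 eV (4 s.f.).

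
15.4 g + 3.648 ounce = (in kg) 0.1188. Check: 1 g = 0.001 kg, so 15.4 g = 15.4 * 0.001 = 0.0154 kg. 1 ounce = 0.028349523 kg, so 3.648 ounce = 3.648 * 0.028349523 = 0.10341906 kg. Sum: 0.0154 + 0.10341906 = 0.11881906 kg. Result: 0.11881906 kg ≈ 0.1188 kg (4 s.f.).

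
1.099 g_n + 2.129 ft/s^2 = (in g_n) 1.165. Check: 1 g_n = 9.80665 m/s^2, so 1.099 g_n = 1.099 * 9.80665 = 10.777508 m/s^2. 1 ft/s^2 = 0.3048 m/s^2, so 2.129 ft/s^2 = 2.129 * 0.3048 = 0.6489192 m/s^2. Sum: 10.777508 + 0.6489192 = 11.426428 m/s^2. 1 g_n = 9.80665 m/s^2, so 11.426428 m/s^2 = 11.426428 / 9.80665 = 1.1651713 g_n ≈ 1.165 g_n (4 s.f.).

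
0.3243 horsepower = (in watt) 1 horsepower = 745.69987 W, so 0.3243 horsepower = 0.3243 * 745.69987 = 241.83047 W. 241.83047 W = 241.83047 watt ≈ 241.8 watt (4 s.f.). Final answer: 241.8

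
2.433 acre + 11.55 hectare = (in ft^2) 1.349e+06. Check: 1 acre = 4046.8564 m^2, so 2.433 acre = 2.433 * 4046.8564 = 9846.0017 m^2. 1 hectare = 10000 m^2, so 11.55 hectare = 11.55 * 10000 = 115500 m^2. Sum: 9846.0017 + 115500 = 125346 m^2. 1 ft^2 = 0.09290304 m^2, so 125346 m^2 = 125346 / 0.09290304 = 1349213.1 ft^2 ≈ 1.349e+06 ft^2 (4 s.f.).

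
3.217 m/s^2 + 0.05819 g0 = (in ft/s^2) 3.217 m/s^2 is already in m/s^2. 1 g0 = 9.80665 m/s^2, so 0.05819 g0 = 0.05819 * 9.80665 = 0.57064896 m/s^2. Sum: 3.217 + 0.57064896 = 3.787649 m/s^2. 1 ft/s^2 = 0.3048 m/s^2, so 3.787649 m/s^2 = 3.787649 / 0.3048 = 12.42667 ft/s^2 ≈ 12.43 ft/s^2 (4 s.f.). Final answer: 12.43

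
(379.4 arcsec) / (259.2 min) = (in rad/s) 1.183e-07. Check: 1 arcsec = 4.8481368e-06 rad, so 379.4 arcsec = 379.4 * 4.8481368e-06 = 0.0018393831 rad. 1 min = 60 s, so 259.2 min = 259.2 * 60 = 15552 s. Combine: 0.0018393831 rad / 15552 s = 1.1827309e-07 rad/s. Result: 1.1827309e-07 rad/s ≈ 1.183e-07 rad/s (4 s.f.).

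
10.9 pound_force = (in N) 1 pound_force = 4.4482216 N, so 10.9 pound_force = 10.9 * 4.4482216 = 48.485616 N. Result: 48.485616 N ≈ 48.49 N (4 s.f.). Final answer: 48.49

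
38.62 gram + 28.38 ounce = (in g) 843.2. Check: 1 gram = 0.001 kg, so 38.62 gram = 38.62 * 0.001 = 0.03862 kg. 1 ounce = 0.028349523 kg, so 28.38 ounce = 28.38 * 0.028349523 = 0.80455947 kg. Sum: 0.03862 + 0.80455947 = 0.84317947 kg. 1 g = 0.001 kg, so 0.84317947 kg = 0.84317947 / 0.001 = 843.17947 g ≈ 843.2 g (4 s.f.).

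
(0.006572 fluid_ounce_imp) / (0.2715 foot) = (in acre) 1 fluid_ounce_imp = 2.8413063e-05 m^3, so 0.006572 fluid_ounce_imp = 0.006572 * 2.8413063e-05 = 1.8673065e-07 m^3. 1 foot = 0.3048 m, so 0.2715 foot = 0.2715 * 0.3048 = 0.0827532 m. Combine: 1.8673065e-07 m^3 / 0.0827532 m = 2.2564764e-06 m^2. 1 acre = 4046.8564 m^2, so 2.2564764e-06 m^2 = 2.2564764e-06 / 4046.8564 = 5.5758747e-10 acre ≈ 5.576e-10 acre (4 s.f.). Final answer: 5.576e-10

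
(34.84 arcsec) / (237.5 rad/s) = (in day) 1 arcsec = 4.8481368e-06 rad, so 34.84 arcsec = 34.84 * 4.8481368e-06 = 0.00016890909 rad. 237.5 rad/s is already in rad/s. Combine: 0.00016890909 rad / 237.5 rad/s = 7.1119615e-07 s. 1 day = 86400 s, so 7.1119615e-07 s = 7.1119615e-07 / 86400 = 8.231437e-12 day ≈ 8.231e-12 day (4 s.f.). Final answer: 8.231e-12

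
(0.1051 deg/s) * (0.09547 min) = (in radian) 1 deg/s = 0.017453293 rad/s, so 0.1051 deg/s = 0.1051 * 0.017453293 = 0.001834341 rad/s. 1 min = 60 s, so 0.09547 min = 0.09547 * 60 = 5.7282 s. Combine: 0.001834341 rad/s * 5.7282 s = 0.010507472 rad. 0.010507472 rad = 0.010507472 radian ≈ 0.01051 radian (4 s.f.). Final answer: 0.01051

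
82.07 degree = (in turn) 1 degree = 0.017453293 rad, so 82.07 degree = 82.07 * 0.017453293 = 1.4323917 rad. 1 turn = 6.2831853 rad, so 1.4323917 rad = 1.4323917 / 6.2831853 = 0.22797222 turn ≈ 0.228 turn (4 s.f.). Final answer: 0.228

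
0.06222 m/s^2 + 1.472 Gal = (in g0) 0.06222 m/s^2 is already in m/s^2. 1 Gal = 0.01 m/s^2, so 1.472 Gal = 1.472 * 0.01 = 0.01472 m/s^2. Sum: 0.06222 + 0.01472 = 0.07694 m/s^2. 1 g0 = 9.80665 m/s^2, so 0.07694 m/s^2 = 0.07694 / 9.80665 = 0.0078456965 g0 ≈ 0.007846 g0 (4 s.f.). Final answer: 0.007846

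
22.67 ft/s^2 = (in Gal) 1 ft/s^2 = 0.3048 m/s^2, so 22.67 ft/s^2 = 22.67 * 0.3048 = 6.909816 m/s^2. 1 Gal = 0.01 m/s^2, so 6.909816 m/s^2 = 6.909816 / 0.01 = 690.9816 Gal ≈ 691 Gal (4 s.f.). Final answer: 691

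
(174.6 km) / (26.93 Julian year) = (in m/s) 0.0002054. Check: 1 km = 1000 m, so 174.6 km = 174.6 * 1000 = 174600 m. 1 Julian year = 31557600 s, so 26.93 Julian year = 26.93 * 31557600 = 8.4984617e+08 s. Combine: 174600 m / 8.4984617e+08 s = 0.00020544895 m/s. Result: 0.00020544895 m/s ≈ 0.0002054 m/s (4 s.f.).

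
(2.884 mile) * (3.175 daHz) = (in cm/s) 1.474e+07. Check: 1 mile = 1609.344 m, so 2.884 mile = 2.884 * 1609.344 = 4641.3481 m. 1 daHz = 10 Hz, so 3.175 daHz = 3.175 * 10 = 31.75 Hz. Combine: 4641.3481 m * 31.75 Hz = 147362.8 m/s. 1 cm/s = 0.01 m/s, so 147362.8 m/s = 147362.8 / 0.01 = 14736280 cm/s ≈ 1.474e+07 cm/s (4 s.f.).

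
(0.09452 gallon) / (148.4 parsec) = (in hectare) 1 gallon = 0.0037854118 m^3, so 0.09452 gallon = 0.09452 * 0.0037854118 = 0.00035779712 m^3. 1 parsec = 3.0856776e+16 m, so 148.4 parsec = 148.4 * 3.0856776e+16 = 4.5791455e+18 m. Combine: 0.00035779712 m^3 / 4.5791455e+18 m = 7.813622e-23 m^2. 1 hectare = 10000 m^2, so 7.813622e-23 m^2 = 7.813622e-23 / 10000 = 7.813622e-27 hectare ≈ 7.814e-27 hectare (4 s.f.). Final answer: 7.814e-27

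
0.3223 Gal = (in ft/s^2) 0.01057. Check: 1 Gal = 0.01 m/s^2, so 0.3223 Gal = 0.3223 * 0.01 = 0.003223 m/s^2. 1 ft/s^2 = 0.3048 m/s^2, so 0.003223 m/s^2 = 0.003223 / 0.3048 = 0.010574147 ft/s^2 ≈ 0.01057 ft/s^2 (4 s.f.).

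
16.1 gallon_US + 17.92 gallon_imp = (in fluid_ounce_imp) 1 gallon_US = 0.0037854118 m^3, so 16.1 gallon_US = 16.1 * 0.0037854118 = 0.06094513 m^3. 1 gallon_imp = 0.00454609 m^3, so 17.92 gallon_imp = 17.92 * 0.00454609 = 0.081465933 m^3. Sum: 0.06094513 + 0.081465933 = 0.14241106 m^3. 1 fluid_ounce_imp = 2.8413063e-05 m^3, so 0.14241106 m^3 = 0.14241106 / 2.8413063e-05 = 5012.1687 fluid_ounce_imp ≈ 5012 fluid_ounce_imp (4 s.f.). Final answer: 5012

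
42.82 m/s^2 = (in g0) 4.366. Check: 1 g0 = 9.80665 m/s^2, so 42.82 m/s^2 = 42.82 / 9.80665 = 4.3664248 g0 ≈ 4.366 g0 (4 s.f.).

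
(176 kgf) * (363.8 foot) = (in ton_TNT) 1 kgf = 9.80665 N, so 176 kgf = 176 * 9.80665 = 1725.9704 N. 1 foot = 0.3048 m, so 363.8 foot = 363.8 * 0.3048 = 110.88624 m. Combine: 1725.9704 N * 110.88624 m = 191386.37 J. 1 ton_TNT = 4.184e+09 J, so 191386.37 J = 191386.37 / 4.184e+09 = 4.574244e-05 ton_TNT ≈ 4.574e-05 ton_TNT (4 s.f.). Final answer: 4.574e-05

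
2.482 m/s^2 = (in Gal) 248.2. Check: 1 Gal = 0.01 m/s^2, so 2.482 m/s^2 = 2.482 / 0.01 = 248.2 Gal.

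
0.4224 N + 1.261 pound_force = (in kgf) 0.4224 N is already in N. 1 pound_force = 4.4482216 N, so 1.261 pound_force = 1.261 * 4.4482216 = 5.6092075 N. Sum: 0.4224 + 5.6092075 = 6.0316075 N. 1 kgf = 9.80665 N, so 6.0316075 N = 6.0316075 / 9.80665 = 0.61505279 kgf ≈ 0.6151 kgf (4 s.f.). Final answer: 0.6151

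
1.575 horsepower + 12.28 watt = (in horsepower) 1 horsepower = 745.69987 W, so 1.575 horsepower = 1.575 * 745.69987 = 1174.4773 W. 12.28 watt = 12.28 W. Sum: 1174.4773 + 12.28 = 1186.7573 W. 1 horsepower = 745.69987 W, so 1186.7573 W = 1186.7573 / 745.69987 = 1.5914678 horsepower ≈ 1.591 horsepower (4 s.f.). Final answer: 1.591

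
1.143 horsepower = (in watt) 852.3. Check: 1 horsepower = 745.69987 W, so 1.143 horsepower = 1.143 * 745.69987 = 852.33495 W. 852.33495 W = 852.33495 watt ≈ 852.3 watt (4 s.f.).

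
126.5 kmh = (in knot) 1 kmh = 0.27777778 m/s, so 126.5 kmh = 126.5 * 0.27777778 = 35.138889 m/s. 1 knot = 0.51444444 m/s, so 35.138889 m/s = 35.138889 / 0.51444444 = 68.304536 knot ≈ 68.3 knot (4 s.f.). Final answer: 68.3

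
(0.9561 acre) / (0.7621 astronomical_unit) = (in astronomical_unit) 1 acre = 4046.8564 m^2, so 0.9561 acre = 0.9561 * 4046.8564 = 3869.1994 m^2. 1 astronomical_unit = 1.4959787e+11 m, so 0.7621 astronomical_unit = 0.7621 * 1.4959787e+11 = 1.1400854e+11 m. Combine: 3869.1994 m^2 / 1.1400854e+11 m = 3.3937804e-08 m. 1 astronomical_unit = 1.4959787e+11 m, so 3.3937804e-08 m = 3.3937804e-08 / 1.4959787e+11 = 2.2686021e-19 astronomical_unit ≈ 2.269e-19 astronomical_unit (4 s.f.). Final answer: 2.269e-19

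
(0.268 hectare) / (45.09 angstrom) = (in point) 1.685e+15. Check: 1 hectare = 10000 m^2, so 0.268 hectare = 0.268 * 10000 = 2680 m^2. 1 angstrom = 1e-10 m, so 45.09 angstrom = 45.09 * 1e-10 = 4.509e-09 m. Combine: 2680 m^2 / 4.509e-09 m = 5.9436682e+11 m. 1 point = 0.00035277778 m, so 5.9436682e+11 m = 5.9436682e+11 / 0.00035277778 = 1.6848193e+15 point ≈ 1.685e+15 point (4 s.f.).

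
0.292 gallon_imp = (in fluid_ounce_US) 44.89. Check: 1 gallon_imp = 0.00454609 m^3, so 0.292 gallon_imp = 0.292 * 0.00454609 = 0.0013274583 m^3. 1 fluid_ounce_US = 2.957353e-05 m^3, so 0.0013274583 m^3 = 0.0013274583 / 2.957353e-05 = 44.886704 fluid_ounce_US ≈ 44.89 fluid_ounce_US (4 s.f.).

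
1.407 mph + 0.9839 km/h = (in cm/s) 90.23. Check: 1 mph = 0.44704 m/s, so 1.407 mph = 1.407 * 0.44704 = 0.62898528 m/s. 1 km/h = 0.27777778 m/s, so 0.9839 km/h = 0.9839 * 0.27777778 = 0.27330556 m/s. Sum: 0.62898528 + 0.27330556 = 0.90229084 m/s. 1 cm/s = 0.01 m/s, so 0.90229084 m/s = 0.90229084 / 0.01 = 90.229084 cm/s ≈ 90.23 cm/s (4 s.f.).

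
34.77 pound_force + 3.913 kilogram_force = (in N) 193. Check: 1 pound_force = 4.4482216 N, so 34.77 pound_force = 34.77 * 4.4482216 = 154.66467 N. 1 kilogram_force = 9.80665 N, so 3.913 kilogram_force = 3.913 * 9.80665 = 38.373421 N. Sum: 154.66467 + 38.373421 = 193.03809 N. Result: 193.03809 N ≈ 193 N (4 s.f.).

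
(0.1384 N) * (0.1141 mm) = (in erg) 157.9. Check: 0.1384 N is already in N. 1 mm = 0.001 m, so 0.1141 mm = 0.1141 * 0.001 = 0.0001141 m. Combine: 0.1384 N * 0.0001141 m = 1.579144e-05 J. 1 erg = 1e-07 J, so 1.579144e-05 J = 1.579144e-05 / 1e-07 = 157.9144 erg ≈ 157.9 erg (4 s.f.).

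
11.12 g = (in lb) 1 g = 0.001 kg, so 11.12 g = 11.12 * 0.001 = 0.01112 kg. 1 lb = 0.45359237 kg, so 0.01112 kg = 0.01112 / 0.45359237 = 0.024515404 lb ≈ 0.02452 lb (4 s.f.). Final answer: 0.02452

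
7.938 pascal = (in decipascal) 79.38. Check: 7.938 pascal = 7.938 Pa. 1 decipascal = 0.1 Pa, so 7.938 Pa = 7.938 / 0.1 = 79.38 decipascal.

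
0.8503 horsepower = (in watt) 1 horsepower = 745.69987 W, so 0.8503 horsepower = 0.8503 * 745.69987 = 634.0686 W. 634.0686 W = 634.0686 watt ≈ 634.1 watt (4 s.f.). Final answer: 634.1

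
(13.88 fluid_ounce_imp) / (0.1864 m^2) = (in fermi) 1 fluid_ounce_imp = 2.8413063e-05 m^3, so 13.88 fluid_ounce_imp = 13.88 * 2.8413063e-05 = 0.00039437331 m^3. 0.1864 m^2 is already in m^2. Combine: 0.00039437331 m^3 / 0.1864 m^2 = 0.0021157366 m. 1 fermi = 1e-15 m, so 0.0021157366 m = 0.0021157366 / 1e-15 = 2.1157366e+12 fermi ≈ 2.116e+12 fermi (4 s.f.). Final answer: 2.116e+12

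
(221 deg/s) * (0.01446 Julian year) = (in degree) 1 deg/s = 0.017453293 rad/s, so 221 deg/s = 221 * 0.017453293 = 3.8571776 rad/s. 1 Julian year = 31557600 s, so 0.01446 Julian year = 0.01446 * 31557600 = 456322.9 s. Combine: 3.8571776 rad/s * 456322.9 s = 1760118.5 rad. 1 degree = 0.017453293 rad, so 1760118.5 rad = 1760118.5 / 0.017453293 = 1.0084736e+08 degree ≈ 1.008e+08 degree (4 s.f.). Final answer: 1.008e+08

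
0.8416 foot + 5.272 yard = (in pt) 1.439e+04. Check: 1 foot = 0.3048 m, so 0.8416 foot = 0.8416 * 0.3048 = 0.25651968 m. 1 yard = 0.9144 m, so 5.272 yard = 5.272 * 0.9144 = 4.8207168 m. Sum: 0.25651968 + 4.8207168 = 5.0772365 m. 1 pt = 0.00035277778 m, so 5.0772365 m = 5.0772365 / 0.00035277778 = 14392.166 pt ≈ 1.439e+04 pt (4 s.f.).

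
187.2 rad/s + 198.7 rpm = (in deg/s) 1.192e+04. Check: 187.2 rad/s is already in rad/s. 1 rpm = 0.10471976 rad/s, so 198.7 rpm = 198.7 * 0.10471976 = 20.807815 rad/s. Sum: 187.2 + 20.807815 = 208.00782 rad/s. 1 deg/s = 0.017453293 rad/s, so 208.00782 rad/s = 208.00782 / 0.017453293 = 11917.97 deg/s ≈ 1.192e+04 deg/s (4 s.f.).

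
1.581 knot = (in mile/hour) 1.819. Check: 1 knot = 0.51444444 m/s, so 1.581 knot = 1.581 * 0.51444444 = 0.81333667 m/s. 1 mile/hour = 0.44704 m/s, so 0.81333667 m/s = 0.81333667 / 0.44704 = 1.8193823 mile/hour ≈ 1.819 mile/hour (4 s.f.).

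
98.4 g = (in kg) 1 g = 0.001 kg, so 98.4 g = 98.4 * 0.001 = 0.0984 kg. Result: 0.0984 kg. Final answer: 0.0984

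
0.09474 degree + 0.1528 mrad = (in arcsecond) 1 degree = 0.017453293 rad, so 0.09474 degree = 0.09474 * 0.017453293 = 0.0016535249 rad. 1 mrad = 0.001 rad, so 0.1528 mrad = 0.1528 * 0.001 = 0.0001528 rad. Sum: 0.0016535249 + 0.0001528 = 0.0018063249 rad. 1 arcsecond = 4.8481368e-06 rad, so 0.0018063249 rad = 0.0018063249 / 4.8481368e-06 = 372.58126 arcsecond ≈ 372.6 arcsecond (4 s.f.). Final answer: 372.6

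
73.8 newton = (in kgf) 73.8 newton = 73.8 N. 1 kgf = 9.80665 N, so 73.8 N = 73.8 / 9.80665 = 7.5255057 kgf ≈ 7.526 kgf (4 s.f.). Final answer: 7.526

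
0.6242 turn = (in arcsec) 1 turn = 6.2831853 rad, so 0.6242 turn = 0.6242 * 6.2831853 = 3.9219643 rad. 1 arcsec = 4.8481368e-06 rad, so 3.9219643 rad = 3.9219643 / 4.8481368e-06 = 808963.2 arcsec ≈ 8.09e+05 arcsec (4 s.f.). Final answer: 8.09e+05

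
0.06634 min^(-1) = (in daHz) 1 min^(-1) = 0.016666667 Hz, so 0.06634 min^(-1) = 0.06634 * 0.016666667 = 0.0011056667 Hz. 1 daHz = 10 Hz, so 0.0011056667 Hz = 0.0011056667 / 10 = 0.00011056667 daHz ≈ 0.0001106 daHz (4 s.f.). Final answer: 0.0001106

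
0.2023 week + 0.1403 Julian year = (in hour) 1 week = 604800 s, so 0.2023 week = 0.2023 * 604800 = 122351.04 s. 1 Julian year = 31557600 s, so 0.1403 Julian year = 0.1403 * 31557600 = 4427531.3 s. Sum: 122351.04 + 4427531.3 = 4549882.3 s. 1 hour = 3600 s, so 4549882.3 s = 4549882.3 / 3600 = 1263.8562 hour ≈ 1264 hour (4 s.f.). Final answer: 1264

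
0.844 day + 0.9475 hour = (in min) 1272. Check: 1 day = 86400 s, so 0.844 day = 0.844 * 86400 = 72921.6 s. 1 hour = 3600 s, so 0.9475 hour = 0.9475 * 3600 = 3411 s. Sum: 72921.6 + 3411 = 76332.6 s. 1 min = 60 s, so 76332.6 s = 76332.6 / 60 = 1272.21 min ≈ 1272 min (4 s.f.).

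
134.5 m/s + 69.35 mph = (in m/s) 165.5. Check: 134.5 m/s is already in m/s. 1 mph = 0.44704 m/s, so 69.35 mph = 69.35 * 0.44704 = 31.002224 m/s. Sum: 134.5 + 31.002224 = 165.50222 m/s. Result: 165.50222 m/s ≈ 165.5 m/s (4 s.f.).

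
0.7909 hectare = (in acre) 1 hectare = 10000 m^2, so 0.7909 hectare = 0.7909 * 10000 = 7909 m^2. 1 acre = 4046.8564 m^2, so 7909 m^2 = 7909 / 4046.8564 = 1.9543565 acre ≈ 1.954 acre (4 s.f.). Final answer: 1.954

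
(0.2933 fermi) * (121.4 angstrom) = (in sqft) 1 fermi = 1e-15 m, so 0.2933 fermi = 0.2933 * 1e-15 = 2.933e-16 m. 1 angstrom = 1e-10 m, so 121.4 angstrom = 121.4 * 1e-10 = 1.214e-08 m. Combine: 2.933e-16 m * 1.214e-08 m = 3.560662e-24 m^2. 1 sqft = 0.09290304 m^2, so 3.560662e-24 m^2 = 3.560662e-24 / 0.09290304 = 3.8326647e-23 sqft ≈ 3.833e-23 sqft (4 s.f.). Final answer: 3.833e-23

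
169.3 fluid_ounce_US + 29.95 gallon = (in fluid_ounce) 4003. Check: 1 fluid_ounce_US = 2.957353e-05 m^3, so 169.3 fluid_ounce_US = 169.3 * 2.957353e-05 = 0.0050067986 m^3. 1 gallon = 0.0037854118 m^3, so 29.95 gallon = 29.95 * 0.0037854118 = 0.11337308 m^3. Sum: 0.0050067986 + 0.11337308 = 0.11837988 m^3. 1 fluid_ounce = 2.957353e-05 m^3, so 0.11837988 m^3 = 0.11837988 / 2.957353e-05 = 4002.9 fluid_ounce ≈ 4003 fluid_ounce (4 s.f.).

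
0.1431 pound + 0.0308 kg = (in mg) 1 pound = 0.45359237 kg, so 0.1431 pound = 0.1431 * 0.45359237 = 0.064909068 kg. 0.0308 kg is already in kg. Sum: 0.064909068 + 0.0308 = 0.095709068 kg. 1 mg = 1e-06 kg, so 0.095709068 kg = 0.095709068 / 1e-06 = 95709.068 mg ≈ 9.571e+04 mg (4 s.f.). Final answer: 9.571e+04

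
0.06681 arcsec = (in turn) 5.155e-08. Check: 1 arcsec = 4.8481368e-06 rad, so 0.06681 arcsec = 0.06681 * 4.8481368e-06 = 3.2390402e-07 rad. 1 turn = 6.2831853 rad, so 3.2390402e-07 rad = 3.2390402e-07 / 6.2831853 = 5.1550926e-08 turn ≈ 5.155e-08 turn (4 s.f.).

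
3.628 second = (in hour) 3.628 second = 3.628 s. 1 hour = 3600 s, so 3.628 s = 3.628 / 3600 = 0.0010077778 hour ≈ 0.001008 hour (4 s.f.). Final answer: 0.001008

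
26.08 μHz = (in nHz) 2.608e+04. Check: 1 μHz = 1e-06 Hz, so 26.08 μHz = 26.08 * 1e-06 = 2.608e-05 Hz. 1 nHz = 1e-09 Hz, so 2.608e-05 Hz = 2.608e-05 / 1e-09 = 26080 nHz ≈ 2.608e+04 nHz (4 s.f.).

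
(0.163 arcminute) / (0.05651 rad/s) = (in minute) 1 arcminute = 0.00029088821 rad, so 0.163 arcminute = 0.163 * 0.00029088821 = 4.7414778e-05 rad. 0.05651 rad/s is already in rad/s. Combine: 4.7414778e-05 rad / 0.05651 rad/s = 0.00083905111 s. 1 minute = 60 s, so 0.00083905111 s = 0.00083905111 / 60 = 1.3984185e-05 minute ≈ 1.398e-05 minute (4 s.f.). Final answer: 1.398e-05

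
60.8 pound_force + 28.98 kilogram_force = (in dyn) 1 pound_force = 4.4482216 N, so 60.8 pound_force = 60.8 * 4.4482216 = 270.45187 N. 1 kilogram_force = 9.80665 N, so 28.98 kilogram_force = 28.98 * 9.80665 = 284.19672 N. Sum: 270.45187 + 284.19672 = 554.64859 N. 1 dyn = 1e-05 N, so 554.64859 N = 554.64859 / 1e-05 = 55464859 dyn ≈ 5.546e+07 dyn (4 s.f.). Final answer: 5.546e+07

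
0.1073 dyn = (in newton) 1.073e-06. Check: 1 dyn = 1e-05 N, so 0.1073 dyn = 0.1073 * 1e-05 = 1.073e-06 N. 1.073e-06 N = 1.073e-06 newton.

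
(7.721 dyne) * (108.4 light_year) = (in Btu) 7.505e+10. Check: 1 dyne = 1e-05 N, so 7.721 dyne = 7.721 * 1e-05 = 7.721e-05 N. 1 light_year = 9.4607305e+15 m, so 108.4 light_year = 108.4 * 9.4607305e+15 = 1.0255432e+18 m. Combine: 7.721e-05 N * 1.0255432e+18 m = 7.9182189e+13 J. 1 Btu = 1055.0559 J, so 7.9182189e+13 J = 7.9182189e+13 / 1055.0559 = 7.5050235e+10 Btu ≈ 7.505e+10 Btu (4 s.f.).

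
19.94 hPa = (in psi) 1 hPa = 100 Pa, so 19.94 hPa = 19.94 * 100 = 1994 Pa. 1 psi = 6894.7573 Pa, so 1994 Pa = 1994 / 6894.7573 = 0.28920525 psi ≈ 0.2892 psi (4 s.f.). Final answer: 0.2892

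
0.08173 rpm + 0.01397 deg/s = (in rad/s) 0.008803. Check: 1 rpm = 0.10471976 rad/s, so 0.08173 rpm = 0.08173 * 0.10471976 = 0.0085587456 rad/s. 1 deg/s = 0.017453293 rad/s, so 0.01397 deg/s = 0.01397 * 0.017453293 = 0.0002438225 rad/s. Sum: 0.0085587456 + 0.0002438225 = 0.0088025681 rad/s. Result: 0.0088025681 rad/s ≈ 0.008803 rad/s (4 s.f.).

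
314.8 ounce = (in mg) 1 ounce = 0.028349523 kg, so 314.8 ounce = 314.8 * 0.028349523 = 8.9244299 kg. 1 mg = 1e-06 kg, so 8.9244299 kg = 8.9244299 / 1e-06 = 8924429.9 mg ≈ 8.924e+06 mg (4 s.f.). Final answer: 8.924e+06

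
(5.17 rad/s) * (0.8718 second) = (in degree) 5.17 rad/s is already in rad/s. 0.8718 second = 0.8718 s. Combine: 5.17 rad/s * 0.8718 s = 4.507206 rad. 1 degree = 0.017453293 rad, so 4.507206 rad = 4.507206 / 0.017453293 = 258.24388 degree ≈ 258.2 degree (4 s.f.). Final answer: 258.2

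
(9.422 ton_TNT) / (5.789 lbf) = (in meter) 1 ton_TNT = 4.184e+09 J, so 9.422 ton_TNT = 9.422 * 4.184e+09 = 3.9421648e+10 J. 1 lbf = 4.4482216 N, so 5.789 lbf = 5.789 * 4.4482216 = 25.750755 N. Combine: 3.9421648e+10 J / 25.750755 N = 1.5308929e+09 m. 1.5308929e+09 m = 1.5308929e+09 meter ≈ 1.531e+09 meter (4 s.f.). Final answer: 1.531e+09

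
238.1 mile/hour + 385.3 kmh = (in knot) 414.9. Check: 1 mile/hour = 0.44704 m/s, so 238.1 mile/hour = 238.1 * 0.44704 = 106.44022 m/s. 1 kmh = 0.27777778 m/s, so 385.3 kmh = 385.3 * 0.27777778 = 107.02778 m/s. Sum: 106.44022 + 107.02778 = 213.468 m/s. 1 knot = 0.51444444 m/s, so 213.468 m/s = 213.468 / 0.51444444 = 414.9486 knot ≈ 414.9 knot (4 s.f.).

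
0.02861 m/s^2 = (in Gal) 2.861. Check: 1 Gal = 0.01 m/s^2, so 0.02861 m/s^2 = 0.02861 / 0.01 = 2.861 Gal.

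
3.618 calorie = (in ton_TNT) 1 calorie = 4.184 J, so 3.618 calorie = 3.618 * 4.184 = 15.137712 J. 1 ton_TNT = 4.184e+09 J, so 15.137712 J = 15.137712 / 4.184e+09 = 3.618e-09 ton_TNT. Final answer: 3.618e-09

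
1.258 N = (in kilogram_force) 0.1283. Check: 1 kilogram_force = 9.80665 N, so 1.258 N = 1.258 / 9.80665 = 0.1282803 kilogram_force ≈ 0.1283 kilogram_force (4 s.f.).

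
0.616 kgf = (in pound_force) 1.358. Check: 1 kgf = 9.80665 N, so 0.616 kgf = 0.616 * 9.80665 = 6.0408964 N. 1 pound_force = 4.4482216 N, so 6.0408964 N = 6.0408964 / 4.4482216 = 1.3580475 pound_force ≈ 1.358 pound_force (4 s.f.).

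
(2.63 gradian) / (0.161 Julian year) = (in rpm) 7.765e-08. Check: 1 gradian = 0.015707963 rad, so 2.63 gradian = 2.63 * 0.015707963 = 0.041311943 rad. 1 Julian year = 31557600 s, so 0.161 Julian year = 0.161 * 31557600 = 5080773.6 s. Combine: 0.041311943 rad / 5080773.6 s = 8.1310341e-09 rad/s. 1 rpm = 0.10471976 rad/s, so 8.1310341e-09 rad/s = 8.1310341e-09 / 0.10471976 = 7.7645656e-08 rpm ≈ 7.765e-08 rpm (4 s.f.).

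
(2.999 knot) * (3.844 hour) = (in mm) 1 knot = 0.51444444 m/s, so 2.999 knot = 2.999 * 0.51444444 = 1.5428189 m/s. 1 hour = 3600 s, so 3.844 hour = 3.844 * 3600 = 13838.4 s. Combine: 1.5428189 m/s * 13838.4 s = 21350.145 m. 1 mm = 0.001 m, so 21350.145 m = 21350.145 / 0.001 = 21350145 mm ≈ 2.135e+07 mm (4 s.f.). Final answer: 2.135e+07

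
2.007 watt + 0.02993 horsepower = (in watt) 24.33. Check: 2.007 watt = 2.007 W. 1 horsepower = 745.69987 W, so 0.02993 horsepower = 0.02993 * 745.69987 = 22.318797 W. Sum: 2.007 + 22.318797 = 24.325797 W. 24.325797 W = 24.325797 watt ≈ 24.33 watt (4 s.f.).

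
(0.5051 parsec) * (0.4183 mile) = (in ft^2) 1.129e+20. Check: 1 parsec = 3.0856776e+16 m, so 0.5051 parsec = 0.5051 * 3.0856776e+16 = 1.5585757e+16 m. 1 mile = 1609.344 m, so 0.4183 mile = 0.4183 * 1609.344 = 673.1886 m. Combine: 1.5585757e+16 m * 673.1886 m = 1.0492154e+19 m^2. 1 ft^2 = 0.09290304 m^2, so 1.0492154e+19 m^2 = 1.0492154e+19 / 0.09290304 = 1.1293661e+20 ft^2 ≈ 1.129e+20 ft^2 (4 s.f.).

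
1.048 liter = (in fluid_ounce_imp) 1 liter = 0.001 m^3, so 1.048 liter = 1.048 * 0.001 = 0.001048 m^3. 1 fluid_ounce_imp = 2.8413063e-05 m^3, so 0.001048 m^3 = 0.001048 / 2.8413063e-05 = 36.884444 fluid_ounce_imp ≈ 36.88 fluid_ounce_imp (4 s.f.). Final answer: 36.88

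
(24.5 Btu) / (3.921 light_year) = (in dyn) 6.968e-08. Check: 1 Btu = 1055.0559 J, so 24.5 Btu = 24.5 * 1055.0559 = 25848.868 J. 1 light_year = 9.4607305e+15 m, so 3.921 light_year = 3.921 * 9.4607305e+15 = 3.7095524e+16 m. Combine: 25848.868 J / 3.7095524e+16 m = 6.9681906e-13 N. 1 dyn = 1e-05 N, so 6.9681906e-13 N = 6.9681906e-13 / 1e-05 = 6.9681906e-08 dyn ≈ 6.968e-08 dyn (4 s.f.).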